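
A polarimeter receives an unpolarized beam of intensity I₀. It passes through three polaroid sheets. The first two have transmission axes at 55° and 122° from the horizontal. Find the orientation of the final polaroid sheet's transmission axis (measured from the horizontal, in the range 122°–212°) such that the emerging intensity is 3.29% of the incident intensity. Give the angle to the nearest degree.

θ ≈ 171°

Unpolarized light through the first polarizer → I₁ = ½ I₀, now polarized at 55°.
I₂ = I₁ cos²(122° − 55°) = 0.5 I₀ · cos²(67°) = 0.07634 I₀.
Need I₃/I₀ = 0.0329, so cos²(θ − 122°) = 0.0329 / 0.07634 = 0.431.
θ − 122° = arccos(√0.431) = 49.0°, giving θ ≈ 122 + 49.0 = 171.0°.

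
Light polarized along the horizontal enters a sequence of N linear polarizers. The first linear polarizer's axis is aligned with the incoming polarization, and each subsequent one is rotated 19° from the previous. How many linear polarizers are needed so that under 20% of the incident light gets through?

First polarizer is aligned with the polarization: full transmission.
Each further stage multiplies by cos²(19°) = 0.894.
After N polarizers: T = 0.894^(N−1). Require T < 0.20 ⇒ N−1 > ln(0.20)/ln(0.894) = 14.36, so N−1 ≥ 15 and N = 16.
Check: N=16 gives T = 0.1863 < 0.20; N=15 gives T = 0.2083.

N = 16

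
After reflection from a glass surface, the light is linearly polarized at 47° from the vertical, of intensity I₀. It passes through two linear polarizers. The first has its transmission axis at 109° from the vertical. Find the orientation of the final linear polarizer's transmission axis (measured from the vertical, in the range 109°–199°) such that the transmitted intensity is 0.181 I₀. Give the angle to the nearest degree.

θ ≈ 134°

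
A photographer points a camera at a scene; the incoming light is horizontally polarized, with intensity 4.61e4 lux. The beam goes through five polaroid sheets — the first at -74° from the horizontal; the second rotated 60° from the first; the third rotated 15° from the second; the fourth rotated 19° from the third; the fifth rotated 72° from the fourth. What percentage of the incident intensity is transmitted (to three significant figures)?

By Malus's law, I₁ = 4.61e4 lux · cos²(74°) = 3502 lux.
I₂ = I₁ · cos²(60°) = 3502 · 0.25 = 875.6 lux.
I₃ = I₂ · cos²(15°) = 875.6 · 0.933 = 817 lux.
I₄ = I₃ · cos²(19°) = 817 · 0.894 = 730.4 lux.
I₅ = I₄ · cos²(72°) = 730.4 · 0.09549 = 69.74 lux.
That is 0.1513% of the incident intensity.

≈ 0.151%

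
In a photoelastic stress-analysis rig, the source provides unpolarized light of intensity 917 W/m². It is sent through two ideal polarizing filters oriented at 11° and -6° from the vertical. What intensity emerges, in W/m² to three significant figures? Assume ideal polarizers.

Unpolarized light through the first polarizer → I₁ = 917 W/m²/2 = 458.5 W/m², polarized at 11°.
I₂ = I₁ · cos²(17°) = 458.5 · 0.9145 = 419.3 W/m².

I ≈ 419 W/m²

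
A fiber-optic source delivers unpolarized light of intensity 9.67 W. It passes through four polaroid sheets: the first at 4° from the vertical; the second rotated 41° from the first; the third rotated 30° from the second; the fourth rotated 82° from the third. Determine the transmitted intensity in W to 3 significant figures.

Unpolarized light through the first polarizer → I₁ = 9.67 W/2 = 4.835 W, polarized at 4°.
I₂ = I₁ · cos²(41°) = 4.835 · 0.5696 = 2.754 W.
I₃ = I₂ · cos²(30°) = 2.754 · 0.75 = 2.065 W.
I₄ = I₃ · cos²(82°) = 2.065 · 0.01937 = 0.04001 W.

I ≈ 0.0400 W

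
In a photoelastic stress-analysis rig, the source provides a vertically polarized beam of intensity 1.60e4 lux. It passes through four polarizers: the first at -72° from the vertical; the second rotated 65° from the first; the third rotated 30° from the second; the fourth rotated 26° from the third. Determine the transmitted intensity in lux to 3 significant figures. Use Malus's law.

By Malus's law, I₁ = 1.60e4 lux · cos²(72°) = 1528 lux.
I₂ = I₁ · cos²(65°) = 1528 · 0.1786 = 272.9 lux.
I₃ = I₂ · cos²(30°) = 272.9 · 0.75 = 204.7 lux.
I₄ = I₃ · cos²(26°) = 204.7 · 0.8078 = 165.3 lux.

I ≈ 165 lux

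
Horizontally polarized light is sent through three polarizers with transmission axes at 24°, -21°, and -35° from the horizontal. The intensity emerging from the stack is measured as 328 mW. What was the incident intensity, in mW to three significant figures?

I₀ ≈ 835 mW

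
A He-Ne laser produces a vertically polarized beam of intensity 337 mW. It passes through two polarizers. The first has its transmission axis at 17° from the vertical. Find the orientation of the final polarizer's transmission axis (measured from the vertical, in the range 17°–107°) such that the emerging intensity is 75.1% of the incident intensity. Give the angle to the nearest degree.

I₁ = I₀ cos²(17° − 0°) = I₀ cos²(17°) = 0.9145 I₀.
Need I₂/I₀ = 0.751, so cos²(θ − 17°) = 0.751 / 0.9145 = 0.8212.
θ − 17° = arccos(√0.8212) = 25.0°, giving θ ≈ 17 + 25.0 = 42.0°.

θ ≈ 42°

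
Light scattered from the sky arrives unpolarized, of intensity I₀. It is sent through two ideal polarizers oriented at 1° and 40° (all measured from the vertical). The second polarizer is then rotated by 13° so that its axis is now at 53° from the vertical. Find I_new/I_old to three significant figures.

Before rotation:
Unpolarized light through the first polarizer → I₁ = ½ I₀, now polarized at 1°.
I₂ = I₁ cos²(40° − 1°) = 0.5 I₀ · cos²(39°) = 0.302 I₀.
After rotation:
Unpolarized light through the first polarizer → I₁ = ½ I₀, now polarized at 1°.
I₂ = I₁ cos²(53° − 1°) = 0.5 I₀ · cos²(52°) = 0.1895 I₀.
Ratio = 0.1895 / 0.302 = 0.6276.

I_new/I_old ≈ 0.628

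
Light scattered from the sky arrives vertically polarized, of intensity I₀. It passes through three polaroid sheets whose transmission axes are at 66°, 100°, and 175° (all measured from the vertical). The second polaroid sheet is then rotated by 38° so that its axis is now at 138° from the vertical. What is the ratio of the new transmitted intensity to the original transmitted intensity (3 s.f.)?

Before rotation:
I₁ = I₀ cos²(66° − 0°) = I₀ cos²(66°) = 0.1654 I₀.
I₂ = I₁ cos²(100° − 66°) = 0.1654 I₀ · cos²(34°) = 0.1137 I₀.
I₃ = I₂ cos²(175° − 100°) = 0.1137 I₀ · cos²(75°) = 0.007617 I₀.
After rotation:
I₁ = I₀ cos²(66° − 0°) = I₀ cos²(66°) = 0.1654 I₀.
I₂ = I₁ cos²(138° − 66°) = 0.1654 I₀ · cos²(72°) = 0.0158 I₀.
I₃ = I₂ cos²(175° − 138°) = 0.0158 I₀ · cos²(37°) = 0.01008 I₀.
Ratio = 0.01008 / 0.007617 = 1.323.

I_new/I_old ≈ 1.32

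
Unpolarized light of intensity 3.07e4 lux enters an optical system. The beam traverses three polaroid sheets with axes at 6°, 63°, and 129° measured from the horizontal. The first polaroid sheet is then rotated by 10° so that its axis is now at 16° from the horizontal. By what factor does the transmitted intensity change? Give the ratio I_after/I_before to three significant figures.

I_new/I_old ≈ 1.57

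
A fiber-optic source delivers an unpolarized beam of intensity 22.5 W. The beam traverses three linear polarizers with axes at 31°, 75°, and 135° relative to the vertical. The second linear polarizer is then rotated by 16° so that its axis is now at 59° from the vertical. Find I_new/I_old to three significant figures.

Before rotation:
Unpolarized light through the first polarizer → I₁ = ½ I₀, now polarized at 31°.
I₂ = I₁ cos²(75° − 31°) = 0.5 I₀ · cos²(44°) = 0.2587 I₀.
I₃ = I₂ cos²(135° − 75°) = 0.2587 I₀ · cos²(60°) = 0.06468 I₀.
After rotation:
Unpolarized light through the first polarizer → I₁ = ½ I₀, now polarized at 31°.
I₂ = I₁ cos²(59° − 31°) = 0.5 I₀ · cos²(28°) = 0.3898 I₀.
I₃ = I₂ cos²(135° − 59°) = 0.3898 I₀ · cos²(76°) = 0.02281 I₀.
Ratio = 0.02281 / 0.06468 = 0.3527.

I_new/I_old ≈ 0.353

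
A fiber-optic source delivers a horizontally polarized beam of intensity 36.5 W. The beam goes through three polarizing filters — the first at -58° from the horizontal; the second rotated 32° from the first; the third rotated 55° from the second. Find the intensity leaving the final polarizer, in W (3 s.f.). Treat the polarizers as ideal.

I ≈ 2.43 W

I₁ = 36.5 W · cos²(58°) = 10.25 W.
I₂ = I₁ · cos²(32°) = 10.25 · 0.7192 = 7.371 W.
I₃ = I₂ · cos²(55°) = 7.371 · 0.329 = 2.425 W.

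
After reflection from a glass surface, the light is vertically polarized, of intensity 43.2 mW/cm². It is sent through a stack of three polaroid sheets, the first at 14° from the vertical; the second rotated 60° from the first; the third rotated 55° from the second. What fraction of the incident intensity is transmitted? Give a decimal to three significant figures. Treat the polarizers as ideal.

By Malus's law, I₁ = 43.2 mW/cm² · cos²(14°) = 40.67 mW/cm².
I₂ = I₁ · cos²(60°) = 40.67 · 0.25 = 10.17 mW/cm².
I₃ = I₂ · cos²(55°) = 10.17 · 0.329 = 3.345 mW/cm².
Transmitted fraction = 0.07743.

I/I₀ ≈ 0.0774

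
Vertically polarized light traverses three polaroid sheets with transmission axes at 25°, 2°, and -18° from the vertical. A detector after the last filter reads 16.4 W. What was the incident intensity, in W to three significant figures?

By Malus's law, I₁ = I₀ cos²(25° − 0°) = I₀ cos²(25°) = 0.8214 I₀.
I₂ = I₁ cos²(2° − 25°) = 0.8214 I₀ · cos²(23°) = 0.696 I₀.
I₃ = I₂ cos²(-18° − 2°) = 0.696 I₀ · cos²(20°) = 0.6146 I₀.
So 16.4 W = 0.6146 I₀, giving I₀ = 16.4/0.6146 = 26.69 W.

I₀ ≈ 26.7 W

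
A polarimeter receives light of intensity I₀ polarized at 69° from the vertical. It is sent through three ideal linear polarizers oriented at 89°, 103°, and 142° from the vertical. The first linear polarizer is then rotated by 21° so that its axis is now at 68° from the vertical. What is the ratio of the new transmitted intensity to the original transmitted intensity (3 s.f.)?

I_new/I_old ≈ 0.807

Before rotation:
I₁ = I₀ cos²(89° − 69°) = I₀ cos²(20°) = 0.883 I₀.
I₂ = I₁ cos²(103° − 89°) = 0.883 I₀ · cos²(14°) = 0.8313 I₀.
I₃ = I₂ cos²(142° − 103°) = 0.8313 I₀ · cos²(39°) = 0.5021 I₀.
After rotation:
I₁ = I₀ cos²(68° − 69°) = I₀ cos²(1°) = 0.9997 I₀.
I₂ = I₁ cos²(103° − 68°) = 0.9997 I₀ · cos²(35°) = 0.6708 I₀.
I₃ = I₂ cos²(142° − 103°) = 0.6708 I₀ · cos²(39°) = 0.4051 I₀.
Ratio = 0.4051 / 0.5021 = 0.8069.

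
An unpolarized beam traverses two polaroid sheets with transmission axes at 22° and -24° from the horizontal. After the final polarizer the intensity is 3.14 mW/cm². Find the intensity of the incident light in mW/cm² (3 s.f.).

I₀ ≈ 13.0 mW/cm²

Unpolarized light through the first polarizer → I₁ = ½ I₀, now polarized at 22°.
I₂ = I₁ cos²(-24° − 22°) = 0.5 I₀ · cos²(46°) = 0.2413 I₀.
So 3.14 mW/cm² = 0.2413 I₀, giving I₀ = 3.14/0.2413 = 13.01 mW/cm².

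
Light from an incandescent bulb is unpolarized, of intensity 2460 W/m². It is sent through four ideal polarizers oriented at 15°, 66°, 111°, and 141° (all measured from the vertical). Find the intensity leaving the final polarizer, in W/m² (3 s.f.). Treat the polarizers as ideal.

I ≈ 183 W/m²

Unpolarized light through the first polarizer → I₁ = 2460 W/m²/2 = 1230 W/m², polarized at 15°.
I₂ = I₁ · cos²(51°) = 1230 · 0.396 = 487.1 W/m².
I₃ = I₂ · cos²(45°) = 487.1 · 0.5 = 243.6 W/m².
I₄ = I₃ · cos²(30°) = 243.6 · 0.75 = 182.7 W/m².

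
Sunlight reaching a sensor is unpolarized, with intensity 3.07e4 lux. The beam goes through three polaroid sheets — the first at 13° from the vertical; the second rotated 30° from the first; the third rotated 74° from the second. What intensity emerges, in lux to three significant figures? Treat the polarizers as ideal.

Unpolarized light through the first polarizer → I₁ = 3.07e4 lux/2 = 1.535e+04 lux, polarized at 13°.
I₂ = I₁ · cos²(30°) = 1.535e+04 · 0.75 = 1.151e+04 lux.
I₃ = I₂ · cos²(74°) = 1.151e+04 · 0.07598 = 874.7 lux.

I ≈ 875 lux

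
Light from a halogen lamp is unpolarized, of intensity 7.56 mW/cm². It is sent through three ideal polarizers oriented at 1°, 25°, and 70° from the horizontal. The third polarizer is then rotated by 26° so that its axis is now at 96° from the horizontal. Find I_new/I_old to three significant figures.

I_new/I_old ≈ 0.212

Before rotation:
Unpolarized light through the first polarizer → I₁ = ½ I₀, now polarized at 1°.
I₂ = I₁ cos²(25° − 1°) = 0.5 I₀ · cos²(24°) = 0.4173 I₀.
I₃ = I₂ cos²(70° − 25°) = 0.4173 I₀ · cos²(45°) = 0.2086 I₀.
After rotation:
Unpolarized light through the first polarizer → I₁ = ½ I₀, now polarized at 1°.
I₂ = I₁ cos²(25° − 1°) = 0.5 I₀ · cos²(24°) = 0.4173 I₀.
I₃ = I₂ cos²(96° − 25°) = 0.4173 I₀ · cos²(71°) = 0.04423 I₀.
Ratio = 0.04423 / 0.2086 = 0.212.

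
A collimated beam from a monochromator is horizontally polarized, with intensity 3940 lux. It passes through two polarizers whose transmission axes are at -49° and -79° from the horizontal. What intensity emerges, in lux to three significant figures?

I₁ = 3940 lux · cos²(49°) = 1696 lux.
I₂ = I₁ · cos²(30°) = 1696 · 0.75 = 1272 lux.

I ≈ 1270 lux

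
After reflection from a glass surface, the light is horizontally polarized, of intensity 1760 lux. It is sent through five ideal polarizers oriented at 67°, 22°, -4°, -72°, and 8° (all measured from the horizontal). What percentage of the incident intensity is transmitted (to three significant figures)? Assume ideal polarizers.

≈ 0.0261%

I₁ = 1760 lux · cos²(67°) = 268.7 lux.
I₂ = I₁ · cos²(45°) = 268.7 · 0.5 = 134.4 lux.
I₃ = I₂ · cos²(26°) = 134.4 · 0.8078 = 108.5 lux.
I₄ = I₃ · cos²(68°) = 108.5 · 0.1403 = 15.23 lux.
I₅ = I₄ · cos²(80°) = 15.23 · 0.03015 = 0.4593 lux.
That is 0.02609% of the incident intensity.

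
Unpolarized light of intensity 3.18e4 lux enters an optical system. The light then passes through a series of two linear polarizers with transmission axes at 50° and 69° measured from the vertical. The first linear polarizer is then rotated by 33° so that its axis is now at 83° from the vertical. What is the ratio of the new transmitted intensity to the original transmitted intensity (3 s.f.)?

I_new/I_old ≈ 1.05

Before rotation:
Unpolarized light through the first polarizer → I₁ = ½ I₀, now polarized at 50°.
I₂ = I₁ cos²(69° − 50°) = 0.5 I₀ · cos²(19°) = 0.447 I₀.
After rotation:
Unpolarized light through the first polarizer → I₁ = ½ I₀, now polarized at 83°.
I₂ = I₁ cos²(69° − 83°) = 0.5 I₀ · cos²(14°) = 0.4707 I₀.
Ratio = 0.4707 / 0.447 = 1.053.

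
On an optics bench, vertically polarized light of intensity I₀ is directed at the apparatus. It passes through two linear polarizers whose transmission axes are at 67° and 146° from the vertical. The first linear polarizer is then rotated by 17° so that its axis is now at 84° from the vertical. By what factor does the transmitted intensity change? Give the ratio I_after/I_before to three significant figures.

Before rotation:
I₁ = I₀ cos²(67° − 0°) = I₀ cos²(67°) = 0.1527 I₀.
I₂ = I₁ cos²(146° − 67°) = 0.1527 I₀ · cos²(79°) = 0.005558 I₀.
After rotation:
I₁ = I₀ cos²(84° − 0°) = I₀ cos²(84°) = 0.01093 I₀.
I₂ = I₁ cos²(146° − 84°) = 0.01093 I₀ · cos²(62°) = 0.002408 I₀.
Ratio = 0.002408 / 0.005558 = 0.4332.

I_new/I_old ≈ 0.433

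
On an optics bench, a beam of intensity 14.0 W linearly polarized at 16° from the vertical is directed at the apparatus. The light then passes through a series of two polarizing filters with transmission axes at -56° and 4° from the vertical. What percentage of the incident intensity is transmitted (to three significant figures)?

≈ 2.39%

I₁ = 14.0 W · cos²(72°) = 1.337 W.
I₂ = I₁ · cos²(60°) = 1.337 · 0.25 = 0.3342 W.
That is 2.387% of the incident intensity.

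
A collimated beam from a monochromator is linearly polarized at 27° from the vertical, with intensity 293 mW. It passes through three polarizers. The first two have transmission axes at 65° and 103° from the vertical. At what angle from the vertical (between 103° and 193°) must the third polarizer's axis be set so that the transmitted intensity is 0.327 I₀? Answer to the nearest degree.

θ ≈ 126°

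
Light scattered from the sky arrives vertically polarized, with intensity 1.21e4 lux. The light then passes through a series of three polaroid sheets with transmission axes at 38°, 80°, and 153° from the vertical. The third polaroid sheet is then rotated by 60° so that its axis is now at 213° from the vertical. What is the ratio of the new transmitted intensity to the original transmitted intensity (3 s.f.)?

Before rotation:
I₁ = I₀ cos²(38° − 0°) = I₀ cos²(38°) = 0.621 I₀.
I₂ = I₁ cos²(80° − 38°) = 0.621 I₀ · cos²(42°) = 0.3429 I₀.
I₃ = I₂ cos²(153° − 80°) = 0.3429 I₀ · cos²(73°) = 0.02931 I₀.
After rotation:
I₁ = I₀ cos²(38° − 0°) = I₀ cos²(38°) = 0.621 I₀.
I₂ = I₁ cos²(80° − 38°) = 0.621 I₀ · cos²(42°) = 0.3429 I₀.
Angle between axes 2 and 3: 47°. I₃ = 0.3429 I₀ · cos²(47°) = 0.1595 I₀.
Ratio = 0.1595 / 0.02931 = 5.441.

I_new/I_old ≈ 5.44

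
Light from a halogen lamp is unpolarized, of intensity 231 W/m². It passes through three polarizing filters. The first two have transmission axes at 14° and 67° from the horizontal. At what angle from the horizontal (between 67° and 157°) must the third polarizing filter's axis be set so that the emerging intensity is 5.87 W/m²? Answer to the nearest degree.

Unpolarized light through the first polarizer → I₁ = ½ I₀, now polarized at 14°.
I₂ = I₁ cos²(67° − 14°) = 0.5 I₀ · cos²(53°) = 0.1811 I₀.
Target fraction: 5.87 / 231 W/m² = 0.02541 of I₀.
Need I₃/I₀ = 0.02541, so cos²(θ − 67°) = 0.02541 / 0.1811 = 0.1403.
θ − 67° = arccos(√0.1403) = 68.0°, giving θ ≈ 67 + 68.0 = 135.0°.

θ ≈ 135°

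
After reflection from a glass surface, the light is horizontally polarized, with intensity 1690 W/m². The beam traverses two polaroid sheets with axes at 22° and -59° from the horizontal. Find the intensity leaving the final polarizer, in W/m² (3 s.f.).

I ≈ 35.6 W/m²

I₁ = 1690 W/m² · cos²(22°) = 1453 W/m².
I₂ = I₁ · cos²(81°) = 1453 · 0.02447 = 35.55 W/m².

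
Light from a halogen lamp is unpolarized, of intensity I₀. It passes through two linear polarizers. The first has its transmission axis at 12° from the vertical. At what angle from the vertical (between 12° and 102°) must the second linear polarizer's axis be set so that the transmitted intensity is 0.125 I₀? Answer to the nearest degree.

Unpolarized light through the first polarizer → I₁ = ½ I₀, now polarized at 12°.
Need I₂/I₀ = 0.125, so cos²(θ − 12°) = 0.125 / 0.5 = 0.25.
θ − 12° = arccos(√0.25) = 60.0°, giving θ ≈ 12 + 60.0 = 72.0°.

θ ≈ 72°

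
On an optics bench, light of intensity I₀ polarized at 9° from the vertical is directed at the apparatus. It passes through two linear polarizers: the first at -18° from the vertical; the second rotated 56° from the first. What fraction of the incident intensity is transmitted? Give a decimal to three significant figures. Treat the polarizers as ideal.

≈ 0.248 I₀

By Malus's law, I₁ = I₀ cos²(-18° − 9°) = I₀ cos²(27°) = 0.7939 I₀.
I₂ = I₁ cos²(56°) = 0.7939 · 0.3127 I₀ = 0.2482 I₀.
Transmitted fraction = 0.2482.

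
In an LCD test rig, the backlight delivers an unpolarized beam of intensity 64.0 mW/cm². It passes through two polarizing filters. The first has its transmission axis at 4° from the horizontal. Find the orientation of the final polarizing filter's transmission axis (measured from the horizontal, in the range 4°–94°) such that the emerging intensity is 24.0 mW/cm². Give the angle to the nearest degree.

Unpolarized light through the first polarizer → I₁ = ½ I₀, now polarized at 4°.
Target fraction: 24.0 / 64.0 mW/cm² = 0.375 of I₀.
Need I₂/I₀ = 0.375, so cos²(θ − 4°) = 0.375 / 0.5 = 0.75.
θ − 4° = arccos(√0.75) = 30.0°, giving θ ≈ 4 + 30.0 = 34.0°.

θ ≈ 34°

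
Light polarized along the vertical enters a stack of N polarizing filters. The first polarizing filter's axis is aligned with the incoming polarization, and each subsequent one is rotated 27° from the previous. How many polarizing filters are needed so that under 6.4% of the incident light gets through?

N = 13

First polarizer is aligned with the polarization: full transmission.
Each further stage multiplies by cos²(27°) = 0.7939.
After N polarizers: T = 0.7939^(N−1). Require T < 0.064 ⇒ N−1 > ln(0.064)/ln(0.7939) = 11.91, so N−1 ≥ 12 and N = 13.
Check: N=13 gives T = 0.06268 < 0.064; N=12 gives T = 0.07895.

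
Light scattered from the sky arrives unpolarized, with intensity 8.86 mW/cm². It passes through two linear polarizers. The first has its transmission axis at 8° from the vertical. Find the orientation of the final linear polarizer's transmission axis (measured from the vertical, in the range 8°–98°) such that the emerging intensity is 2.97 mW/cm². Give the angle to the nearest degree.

θ ≈ 43°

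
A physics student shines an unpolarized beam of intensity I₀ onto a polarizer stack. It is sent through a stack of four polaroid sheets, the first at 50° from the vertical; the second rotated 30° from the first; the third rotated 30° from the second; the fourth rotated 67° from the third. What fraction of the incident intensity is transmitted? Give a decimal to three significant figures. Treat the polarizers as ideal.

≈ 0.0429 I₀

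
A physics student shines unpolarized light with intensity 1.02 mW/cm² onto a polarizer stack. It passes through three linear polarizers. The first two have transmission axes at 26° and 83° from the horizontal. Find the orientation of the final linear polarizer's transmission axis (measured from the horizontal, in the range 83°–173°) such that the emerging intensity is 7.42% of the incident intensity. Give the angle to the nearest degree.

θ ≈ 128°

Unpolarized light through the first polarizer → I₁ = ½ I₀, now polarized at 26°.
I₂ = I₁ cos²(83° − 26°) = 0.5 I₀ · cos²(57°) = 0.1483 I₀.
Need I₃/I₀ = 0.0742, so cos²(θ − 83°) = 0.0742 / 0.1483 = 0.5003.
θ − 83° = arccos(√0.5003) = 45.0°, giving θ ≈ 83 + 45.0 = 128.0°.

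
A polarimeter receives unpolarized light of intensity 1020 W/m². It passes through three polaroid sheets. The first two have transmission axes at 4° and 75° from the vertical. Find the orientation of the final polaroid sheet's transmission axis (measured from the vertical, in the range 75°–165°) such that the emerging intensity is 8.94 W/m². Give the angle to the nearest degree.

θ ≈ 141°

Unpolarized light through the first polarizer → I₁ = ½ I₀, now polarized at 4°.
I₂ = I₁ cos²(75° − 4°) = 0.5 I₀ · cos²(71°) = 0.053 I₀.
Target fraction: 8.94 / 1020 W/m² = 0.008765 of I₀.
Need I₃/I₀ = 0.008765, so cos²(θ − 75°) = 0.008765 / 0.053 = 0.1654.
θ − 75° = arccos(√0.1654) = 66.0°, giving θ ≈ 75 + 66.0 = 141.0°.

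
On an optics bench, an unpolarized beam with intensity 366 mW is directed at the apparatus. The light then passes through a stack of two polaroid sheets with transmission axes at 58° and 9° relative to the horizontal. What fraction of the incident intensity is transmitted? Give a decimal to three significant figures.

I/I₀ ≈ 0.215

Unpolarized light through the first polarizer → I₁ = 366 mW/2 = 183 mW, polarized at 58°.
I₂ = I₁ · cos²(49°) = 183 · 0.4304 = 78.77 mW.
Transmitted fraction = 0.2152.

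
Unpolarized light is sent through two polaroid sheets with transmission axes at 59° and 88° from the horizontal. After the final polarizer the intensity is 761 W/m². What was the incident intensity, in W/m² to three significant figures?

Unpolarized light through the first polarizer → I₁ = ½ I₀, now polarized at 59°.
I₂ = I₁ cos²(88° − 59°) = 0.5 I₀ · cos²(29°) = 0.3825 I₀.
So 761 W/m² = 0.3825 I₀, giving I₀ = 761/0.3825 = 1990 W/m².

I₀ ≈ 1990 W/m²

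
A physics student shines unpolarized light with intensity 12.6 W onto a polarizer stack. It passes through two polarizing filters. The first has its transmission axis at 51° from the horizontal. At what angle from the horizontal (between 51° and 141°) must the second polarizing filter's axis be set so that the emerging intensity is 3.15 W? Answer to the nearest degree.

Unpolarized light through the first polarizer → I₁ = ½ I₀, now polarized at 51°.
Target fraction: 3.15 / 12.6 W = 0.25 of I₀.
Need I₂/I₀ = 0.25, so cos²(θ − 51°) = 0.25 / 0.5 = 0.5.
θ − 51° = arccos(√0.5) = 45.0°, giving θ ≈ 51 + 45.0 = 96.0°.

θ ≈ 96°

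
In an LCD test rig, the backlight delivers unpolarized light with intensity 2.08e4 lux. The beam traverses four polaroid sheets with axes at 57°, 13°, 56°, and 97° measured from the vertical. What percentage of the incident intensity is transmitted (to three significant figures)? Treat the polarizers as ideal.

Unpolarized light through the first polarizer → I₁ = 2.08e4 lux/2 = 1.04e+04 lux, polarized at 57°.
I₂ = I₁ · cos²(44°) = 1.04e+04 · 0.5174 = 5381 lux.
I₃ = I₂ · cos²(43°) = 5381 · 0.5349 = 2878 lux.
I₄ = I₃ · cos²(41°) = 2878 · 0.5696 = 1640 lux.
That is 7.882% of the incident intensity.

≈ 7.88%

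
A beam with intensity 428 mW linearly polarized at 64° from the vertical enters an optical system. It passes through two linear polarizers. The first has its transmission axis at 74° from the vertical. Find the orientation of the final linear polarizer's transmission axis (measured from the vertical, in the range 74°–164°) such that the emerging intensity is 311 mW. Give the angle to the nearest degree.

By Malus's law, I₁ = I₀ cos²(74° − 64°) = I₀ cos²(10°) = 0.9698 I₀.
Target fraction: 311 / 428 mW = 0.7266 of I₀.
Need I₂/I₀ = 0.7266, so cos²(θ − 74°) = 0.7266 / 0.9698 = 0.7492.
θ − 74° = arccos(√0.7492) = 30.1°, giving θ ≈ 74 + 30.1 = 104.1°.

θ ≈ 104°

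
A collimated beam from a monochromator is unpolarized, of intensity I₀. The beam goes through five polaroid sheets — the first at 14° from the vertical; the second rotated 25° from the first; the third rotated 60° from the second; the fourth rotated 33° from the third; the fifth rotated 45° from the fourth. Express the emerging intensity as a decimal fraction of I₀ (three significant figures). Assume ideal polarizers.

Unpolarized light through the first polarizer → I₁ = ½ I₀, now polarized at 14°.
I₂ = I₁ cos²(25°) = 0.5 · 0.8214 I₀ = 0.4107 I₀.
I₃ = I₂ cos²(60°) = 0.4107 · 0.25 I₀ = 0.1027 I₀.
I₄ = I₃ cos²(33°) = 0.1027 · 0.7034 I₀ = 0.07222 I₀.
I₅ = I₄ cos²(45°) = 0.07222 · 0.5 I₀ = 0.03611 I₀.
Transmitted fraction = 0.03611.

≈ 0.0361 I₀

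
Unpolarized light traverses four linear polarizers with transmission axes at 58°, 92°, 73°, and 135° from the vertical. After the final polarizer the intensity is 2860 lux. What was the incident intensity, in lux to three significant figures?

Unpolarized light through the first polarizer → I₁ = ½ I₀, now polarized at 58°.
I₂ = I₁ cos²(92° − 58°) = 0.5 I₀ · cos²(34°) = 0.3437 I₀.
I₃ = I₂ cos²(73° − 92°) = 0.3437 I₀ · cos²(19°) = 0.3072 I₀.
I₄ = I₃ cos²(135° − 73°) = 0.3072 I₀ · cos²(62°) = 0.06771 I₀.
So 2860 lux = 0.06771 I₀, giving I₀ = 2860/0.06771 = 4.224e+04 lux.

I₀ ≈ 4.22e4 lux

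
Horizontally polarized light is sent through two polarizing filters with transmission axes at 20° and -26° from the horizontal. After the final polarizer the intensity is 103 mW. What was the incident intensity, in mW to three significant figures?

I₀ ≈ 242 mW

I₁ = I₀ cos²(20° − 0°) = I₀ cos²(20°) = 0.883 I₀.
I₂ = I₁ cos²(-26° − 20°) = 0.883 I₀ · cos²(46°) = 0.4261 I₀.
So 103 mW = 0.4261 I₀, giving I₀ = 103/0.4261 = 241.7 mW.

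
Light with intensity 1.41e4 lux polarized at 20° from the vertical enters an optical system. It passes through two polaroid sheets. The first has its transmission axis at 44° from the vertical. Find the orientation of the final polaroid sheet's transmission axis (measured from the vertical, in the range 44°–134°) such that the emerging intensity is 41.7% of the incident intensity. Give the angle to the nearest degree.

By Malus's law, I₁ = I₀ cos²(44° − 20°) = I₀ cos²(24°) = 0.8346 I₀.
Need I₂/I₀ = 0.417, so cos²(θ − 44°) = 0.417 / 0.8346 = 0.4997.
θ − 44° = arccos(√0.4997) = 45.0°, giving θ ≈ 44 + 45.0 = 89.0°.

θ ≈ 89°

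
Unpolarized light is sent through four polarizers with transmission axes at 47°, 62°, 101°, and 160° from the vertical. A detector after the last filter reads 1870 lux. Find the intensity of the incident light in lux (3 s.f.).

Unpolarized light through the first polarizer → I₁ = ½ I₀, now polarized at 47°.
I₂ = I₁ cos²(62° − 47°) = 0.5 I₀ · cos²(15°) = 0.4665 I₀.
I₃ = I₂ cos²(101° − 62°) = 0.4665 I₀ · cos²(39°) = 0.2817 I₀.
I₄ = I₃ cos²(160° − 101°) = 0.2817 I₀ · cos²(59°) = 0.07474 I₀.
So 1870 lux = 0.07474 I₀, giving I₀ = 1870/0.07474 = 2.502e+04 lux.

I₀ ≈ 2.50e4 lux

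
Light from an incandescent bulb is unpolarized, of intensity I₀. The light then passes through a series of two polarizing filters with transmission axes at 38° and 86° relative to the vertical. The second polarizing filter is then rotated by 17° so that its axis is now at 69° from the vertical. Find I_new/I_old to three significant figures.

Before rotation:
Unpolarized light through the first polarizer → I₁ = ½ I₀, now polarized at 38°.
I₂ = I₁ cos²(86° − 38°) = 0.5 I₀ · cos²(48°) = 0.2239 I₀.
After rotation:
Unpolarized light through the first polarizer → I₁ = ½ I₀, now polarized at 38°.
I₂ = I₁ cos²(69° − 38°) = 0.5 I₀ · cos²(31°) = 0.3674 I₀.
Ratio = 0.3674 / 0.2239 = 1.641.

I_new/I_old ≈ 1.64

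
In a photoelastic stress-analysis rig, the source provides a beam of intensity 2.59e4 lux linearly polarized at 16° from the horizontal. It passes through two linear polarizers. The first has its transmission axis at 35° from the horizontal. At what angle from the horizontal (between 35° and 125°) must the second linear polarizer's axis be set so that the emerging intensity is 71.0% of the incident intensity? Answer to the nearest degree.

θ ≈ 62°

By Malus's law, I₁ = I₀ cos²(35° − 16°) = I₀ cos²(19°) = 0.894 I₀.
Need I₂/I₀ = 0.71, so cos²(θ − 35°) = 0.71 / 0.894 = 0.7942.
θ − 35° = arccos(√0.7942) = 27.0°, giving θ ≈ 35 + 27.0 = 62.0°.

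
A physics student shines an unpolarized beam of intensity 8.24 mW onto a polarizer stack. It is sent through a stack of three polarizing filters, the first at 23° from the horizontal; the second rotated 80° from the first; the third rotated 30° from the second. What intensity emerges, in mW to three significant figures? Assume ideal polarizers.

I ≈ 0.0932 mW

Unpolarized light through the first polarizer → I₁ = 8.24 mW/2 = 4.12 mW, polarized at 23°.
I₂ = I₁ · cos²(80°) = 4.12 · 0.03015 = 0.1242 mW.
I₃ = I₂ · cos²(30°) = 0.1242 · 0.75 = 0.09317 mW.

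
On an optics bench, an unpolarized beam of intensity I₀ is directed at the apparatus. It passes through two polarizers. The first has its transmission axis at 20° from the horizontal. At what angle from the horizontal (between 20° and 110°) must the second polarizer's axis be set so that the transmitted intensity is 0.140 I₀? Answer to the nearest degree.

θ ≈ 78°

Unpolarized light through the first polarizer → I₁ = ½ I₀, now polarized at 20°.
Need I₂/I₀ = 0.14, so cos²(θ − 20°) = 0.14 / 0.5 = 0.28.
θ − 20° = arccos(√0.28) = 58.1°, giving θ ≈ 20 + 58.1 = 78.1°.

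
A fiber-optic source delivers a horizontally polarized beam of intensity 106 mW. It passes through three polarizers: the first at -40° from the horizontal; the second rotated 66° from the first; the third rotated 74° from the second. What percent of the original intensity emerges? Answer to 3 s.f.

≈ 0.738%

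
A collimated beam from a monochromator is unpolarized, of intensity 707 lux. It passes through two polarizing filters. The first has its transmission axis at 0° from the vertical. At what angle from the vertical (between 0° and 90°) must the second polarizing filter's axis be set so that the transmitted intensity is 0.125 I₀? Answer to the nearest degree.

Unpolarized light through the first polarizer → I₁ = ½ I₀, now polarized at 0°.
Need I₂/I₀ = 0.125, so cos²(θ − 0°) = 0.125 / 0.5 = 0.25.
θ − 0° = arccos(√0.25) = 60.0°, giving θ ≈ 0 + 60.0 = 60.0°.

θ ≈ 60°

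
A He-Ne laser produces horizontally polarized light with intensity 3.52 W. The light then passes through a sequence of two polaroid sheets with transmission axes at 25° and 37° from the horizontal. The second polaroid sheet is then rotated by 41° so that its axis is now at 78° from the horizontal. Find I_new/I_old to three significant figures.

Before rotation:
I₁ = I₀ cos²(25° − 0°) = I₀ cos²(25°) = 0.8214 I₀.
I₂ = I₁ cos²(37° − 25°) = 0.8214 I₀ · cos²(12°) = 0.7859 I₀.
After rotation:
I₁ = I₀ cos²(25° − 0°) = I₀ cos²(25°) = 0.8214 I₀.
I₂ = I₁ cos²(78° − 25°) = 0.8214 I₀ · cos²(53°) = 0.2975 I₀.
Ratio = 0.2975 / 0.7859 = 0.3785.

I_new/I_old ≈ 0.379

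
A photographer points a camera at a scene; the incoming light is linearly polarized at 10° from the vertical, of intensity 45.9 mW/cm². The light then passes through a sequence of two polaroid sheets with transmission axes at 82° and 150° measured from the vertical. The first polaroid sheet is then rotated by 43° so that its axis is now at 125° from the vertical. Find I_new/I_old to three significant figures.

Before rotation:
By Malus's law, I₁ = I₀ cos²(82° − 10°) = I₀ cos²(72°) = 0.09549 I₀.
I₂ = I₁ cos²(150° − 82°) = 0.09549 I₀ · cos²(68°) = 0.0134 I₀.
After rotation:
I₁ = I₀ cos²(125° − 10°) = I₀ cos²(65°) = 0.1786 I₀.
I₂ = I₁ cos²(150° − 125°) = 0.1786 I₀ · cos²(25°) = 0.1467 I₀.
Ratio = 0.1467 / 0.0134 = 10.95.

I_new/I_old ≈ 10.9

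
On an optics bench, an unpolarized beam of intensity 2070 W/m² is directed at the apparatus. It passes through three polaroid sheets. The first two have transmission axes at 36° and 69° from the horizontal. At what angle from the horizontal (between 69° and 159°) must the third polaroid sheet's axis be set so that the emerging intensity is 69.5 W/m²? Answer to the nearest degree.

θ ≈ 141°

Unpolarized light through the first polarizer → I₁ = ½ I₀, now polarized at 36°.
I₂ = I₁ cos²(69° − 36°) = 0.5 I₀ · cos²(33°) = 0.3517 I₀.
Target fraction: 69.5 / 2070 W/m² = 0.03357 of I₀.
Need I₃/I₀ = 0.03357, so cos²(θ − 69°) = 0.03357 / 0.3517 = 0.09547.
θ − 69° = arccos(√0.09547) = 72.0°, giving θ ≈ 69 + 72.0 = 141.0°.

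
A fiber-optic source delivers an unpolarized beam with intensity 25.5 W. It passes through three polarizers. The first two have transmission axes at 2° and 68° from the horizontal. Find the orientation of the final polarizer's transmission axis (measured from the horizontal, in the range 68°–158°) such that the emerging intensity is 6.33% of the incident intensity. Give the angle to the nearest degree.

Unpolarized light through the first polarizer → I₁ = ½ I₀, now polarized at 2°.
I₂ = I₁ cos²(68° − 2°) = 0.5 I₀ · cos²(66°) = 0.08272 I₀.
Need I₃/I₀ = 0.0633, so cos²(θ − 68°) = 0.0633 / 0.08272 = 0.7653.
θ − 68° = arccos(√0.7653) = 29.0°, giving θ ≈ 68 + 29.0 = 97.0°.

θ ≈ 97°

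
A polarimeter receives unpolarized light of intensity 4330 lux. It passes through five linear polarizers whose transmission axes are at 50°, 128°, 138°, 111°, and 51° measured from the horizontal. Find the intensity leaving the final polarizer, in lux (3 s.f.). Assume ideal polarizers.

I ≈ 18.0 lux

Unpolarized light through the first polarizer → I₁ = 4330 lux/2 = 2165 lux, polarized at 50°.
I₂ = I₁ · cos²(78°) = 2165 · 0.04323 = 93.59 lux.
I₃ = I₂ · cos²(10°) = 93.59 · 0.9698 = 90.77 lux.
I₄ = I₃ · cos²(27°) = 90.77 · 0.7939 = 72.06 lux.
I₅ = I₄ · cos²(60°) = 72.06 · 0.25 = 18.01 lux.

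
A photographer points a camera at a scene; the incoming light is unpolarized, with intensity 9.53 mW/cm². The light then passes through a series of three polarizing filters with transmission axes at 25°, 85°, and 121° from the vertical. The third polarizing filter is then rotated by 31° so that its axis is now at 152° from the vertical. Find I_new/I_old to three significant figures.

I_new/I_old ≈ 0.233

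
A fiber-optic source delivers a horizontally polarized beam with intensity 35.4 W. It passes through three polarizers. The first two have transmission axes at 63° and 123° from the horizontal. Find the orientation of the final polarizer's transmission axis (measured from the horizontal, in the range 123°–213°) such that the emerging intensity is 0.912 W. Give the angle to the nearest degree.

By Malus's law, I₁ = I₀ cos²(63° − 0°) = I₀ cos²(63°) = 0.2061 I₀.
I₂ = I₁ cos²(123° − 63°) = 0.2061 I₀ · cos²(60°) = 0.05153 I₀.
Target fraction: 0.912 / 35.4 W = 0.02576 of I₀.
Need I₃/I₀ = 0.02576, so cos²(θ − 123°) = 0.02576 / 0.05153 = 0.5.
θ − 123° = arccos(√0.5) = 45.0°, giving θ ≈ 123 + 45.0 = 168.0°.

θ ≈ 168°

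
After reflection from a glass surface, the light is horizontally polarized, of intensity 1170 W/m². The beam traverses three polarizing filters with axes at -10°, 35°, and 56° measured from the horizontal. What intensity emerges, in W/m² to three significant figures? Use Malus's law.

I ≈ 494 W/m²

By Malus's law, I₁ = 1170 W/m² · cos²(10°) = 1135 W/m².
I₂ = I₁ · cos²(45°) = 1135 · 0.5 = 567.4 W/m².
I₃ = I₂ · cos²(21°) = 567.4 · 0.8716 = 494.5 W/m².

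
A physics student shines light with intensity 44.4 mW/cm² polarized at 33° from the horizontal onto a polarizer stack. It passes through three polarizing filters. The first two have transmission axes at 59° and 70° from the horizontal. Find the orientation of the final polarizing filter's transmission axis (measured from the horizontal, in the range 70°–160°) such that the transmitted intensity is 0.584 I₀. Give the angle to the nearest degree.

By Malus's law, I₁ = I₀ cos²(59° − 33°) = I₀ cos²(26°) = 0.8078 I₀.
I₂ = I₁ cos²(70° − 59°) = 0.8078 I₀ · cos²(11°) = 0.7784 I₀.
Need I₃/I₀ = 0.584, so cos²(θ − 70°) = 0.584 / 0.7784 = 0.7502.
θ − 70° = arccos(√0.7502) = 30.0°, giving θ ≈ 70 + 30.0 = 100.0°.

θ ≈ 100°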